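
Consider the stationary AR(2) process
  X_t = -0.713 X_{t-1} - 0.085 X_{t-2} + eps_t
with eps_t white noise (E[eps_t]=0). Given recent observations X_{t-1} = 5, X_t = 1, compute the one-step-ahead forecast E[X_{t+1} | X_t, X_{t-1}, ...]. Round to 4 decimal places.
E[X_{t+1} \mid \mathcal F_t] = -1.1380

For an AR(p) model X_t = c + sum_i phi_i X_{t-i} + eps_t, the
one-step-ahead conditional mean is
  E[X_{t+1} | X_t, ...] = c + sum_i phi_i X_{t+1-i}.
Substitute known values:
  E[X_{t+1} | ...] = (-0.713) * (1) + (-0.085) * (5)
                   = -1.1380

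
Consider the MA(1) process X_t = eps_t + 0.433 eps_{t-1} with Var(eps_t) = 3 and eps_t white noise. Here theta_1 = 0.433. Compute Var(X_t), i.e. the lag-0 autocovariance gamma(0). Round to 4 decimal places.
\gamma(0) = 3.5625

For an MA(q) process X_t = eps_t + sum_i theta_i eps_{t-i} with
Var(eps_t) = sigma^2, the variance is
  gamma(0) = sigma^2 * (1 + sum_i theta_i^2).
  sum_i theta_i^2 = (0.433)^2 = 0.187489.
  gamma(0) = 3 * (1 + 0.187489) = 3 * 1.187489 = 3.562467, which rounds to 3.5625.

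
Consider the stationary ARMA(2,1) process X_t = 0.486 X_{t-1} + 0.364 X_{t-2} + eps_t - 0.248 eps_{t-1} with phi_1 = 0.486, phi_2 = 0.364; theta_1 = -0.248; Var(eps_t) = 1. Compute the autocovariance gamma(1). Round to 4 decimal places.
\gamma(1) = 1.0549

Multiply the model equation by X_{t-k} and take expectations. With theta_0 = psi_0 = 1 and psi_j the MA(infinity) weights, this gives
  gamma(k) - sum_i phi_i gamma(k-i) = c_k,
  c_k = sigma^2 * sum_{j=k..q} theta_j psi_{j-k}   (c_k = 0 for k > q),
using gamma(-m) = gamma(m).
psi-weights needed (psi_j = theta_j + sum_i phi_i psi_{j-i}):
  psi_1 = theta_1 + phi_1 = -0.248 + (0.486) = 0.238
Right-hand sides:
  c_0 = sigma^2 (1 + theta_1 psi_1) = 1 * (1 + (-0.248)(0.238)) = 1 * 0.940976 = 0.940976
  c_1 = sigma^2 theta_1 = 1 * (-0.248) = -0.248
  c_2 = 0
Equations for k = 0, 1, 2 (AR order 2, c_2 = 0):
  (E0) gamma(0) = phi_1 gamma(1) + phi_2 gamma(2) + c_0
  (E1) gamma(1) = phi_1 gamma(0) + phi_2 gamma(1) + c_1
  (E2) gamma(2) = phi_1 gamma(1) + phi_2 gamma(0)
From (E1): gamma(1) = A gamma(0) + B with
  A = phi_1 / (1 - phi_2) = 0.486 / 0.636 = 0.764151,   B = c_1 / (1 - phi_2) = -0.248 / 0.636 = -0.389937.
Insert (E2) into (E0): gamma(0) (1 - phi_2^2) = phi_1 (1 + phi_2) gamma(1) + c_0.
  phi_1 (1 + phi_2) = (0.486)(1.364) = 0.662904,   1 - phi_2^2 = 0.867504.
Replace gamma(1) by A gamma(0) + B and collect gamma(0):
  gamma(0) [0.867504 - (0.662904)(0.764151)] = (0.662904)(-0.389937) + 0.940976
  gamma(0) * 0.360945 = 0.682485
  gamma(0) = 0.682485 / 0.360945 = 1.890827.
  gamma(1) = A gamma(0) + B = (0.764151)(1.890827) + (-0.389937) = 1.05494.
Therefore gamma(1) = 1.0549 (to 4 decimal places).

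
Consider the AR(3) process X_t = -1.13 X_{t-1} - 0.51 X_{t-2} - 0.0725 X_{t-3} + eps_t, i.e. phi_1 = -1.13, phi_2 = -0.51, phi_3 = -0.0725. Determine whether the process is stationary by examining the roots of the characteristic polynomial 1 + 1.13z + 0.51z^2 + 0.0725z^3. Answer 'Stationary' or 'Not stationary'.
\text{Stationary}

The AR(p) characteristic polynomial is P(z) = 1 + 1.13z + 0.51z^2 + 0.0725z^3.
Stationarity requires all roots to lie outside the unit circle, i.e. |z| > 1 for every root.
Degree 3: look for a simple real root z0 first, then factor out (1 - z/z0) and solve the remaining quadratic.
Testing z0 = -4: P(-4) = 1 + (1.13)(-4) + (0.51)(-4)^2 + (0.0725)(-4)^3
  = 1 + (-4.52) + (8.16) + (-4.64) = 0.  So z_0 = -4 is a root, |z_0| = 4.
Divide out the factor (1 + 0.25 z) = (1 - z/z0) (since 1/z0 = -0.25):
  P(z) = (1 + 0.25 z)(1 + (0.88) z + (0.29) z^2)
  [check: z-coef 0.88 - (-0.25) = 1.13; z^2-coef 0.29 - (-0.25)(0.88) = 0.51; z^3-coef -(-0.25)(0.29) = 0.0725.]
Remaining roots from the quadratic factor 1 + (0.88) z + (0.29) z^2:
  Set 1 + (0.88) z + (0.29) z^2 = 0, i.e. a z^2 + b z + c = 0 with a = 0.29, b = 0.88, c = 1.
  Discriminant D = b^2 - 4ac = (0.88)^2 - 4*(0.29)*1 = 0.7744 - (1.16) = -0.3856.
  D < 0, so the roots are the complex-conjugate pair z = (-b +/- i sqrt(-D)) / (2a) = -1.5172 +/- 1.0706i.
  For a conjugate pair |z|^2 = z * conj(z) = (product of roots) = c/a = 1/(0.29) = 3.448276, so |z| = sqrt(3.448276) = 1.857 for both roots.
Moduli of all roots: 4.0000, 1.8570, 1.8570.
All moduli strictly greater than 1? Yes.
Verdict: Stationary.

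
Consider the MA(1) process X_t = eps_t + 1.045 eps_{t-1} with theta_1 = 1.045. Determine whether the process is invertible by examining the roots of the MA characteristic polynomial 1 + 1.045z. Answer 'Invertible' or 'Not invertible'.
\text{Not invertible}

The MA(q) characteristic polynomial is P(z) = 1 + 1.045z.
Invertibility requires all roots to lie outside the unit circle, i.e. |z| > 1 for every root.
This is linear in z: 1 + (1.045) z = 0  =>  z = -1/(1.045) = -0.956938,  |z| = 0.956938.
Moduli of all roots: 0.9569.
All moduli strictly greater than 1? No.
Verdict: Not invertible.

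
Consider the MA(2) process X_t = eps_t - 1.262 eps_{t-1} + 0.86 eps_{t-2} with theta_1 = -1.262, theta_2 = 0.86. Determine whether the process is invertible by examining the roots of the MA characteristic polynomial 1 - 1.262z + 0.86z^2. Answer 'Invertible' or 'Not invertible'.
\text{Invertible}

The MA(q) characteristic polynomial is P(z) = 1 - 1.262z + 0.86z^2.
Invertibility requires all roots to lie outside the unit circle, i.e. |z| > 1 for every root.
Set 1 + (-1.262) z + (0.86) z^2 = 0, i.e. a z^2 + b z + c = 0 with a = 0.86, b = -1.262, c = 1.
Discriminant D = b^2 - 4ac = (-1.262)^2 - 4*(0.86)*1 = 1.592644 - (3.44) = -1.847356.
D < 0, so the roots are the complex-conjugate pair z = (-b +/- i sqrt(-D)) / (2a) = 0.7337 +/- 0.7902i.
For a conjugate pair |z|^2 = z * conj(z) = (product of roots) = c/a = 1/(0.86) = 1.162791, so |z| = sqrt(1.162791) = 1.0783 for both roots.
Moduli of all roots: 1.0783, 1.0783.
All moduli strictly greater than 1? Yes.
Verdict: Invertible.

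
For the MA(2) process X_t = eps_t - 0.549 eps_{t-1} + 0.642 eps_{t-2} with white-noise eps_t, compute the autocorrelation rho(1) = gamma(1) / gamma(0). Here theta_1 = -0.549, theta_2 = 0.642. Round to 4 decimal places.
\rho(1) = -0.5261

For an MA(q) process with theta_0 = 1, the autocovariance is
  gamma(k) = sigma^2 * sum_{i=0..q-k} theta_i * theta_{i+k},
and rho(k) = gamma(k) / gamma(0). Sigma^2 cancels.
  numerator   = (1)*(-0.549) + (-0.549)*(0.642) = -0.901458.
  denominator = (1)^2 + (-0.549)^2 + (0.642)^2 = 1.713565.
  rho(1) = -0.901458 / 1.713565 = -0.5261.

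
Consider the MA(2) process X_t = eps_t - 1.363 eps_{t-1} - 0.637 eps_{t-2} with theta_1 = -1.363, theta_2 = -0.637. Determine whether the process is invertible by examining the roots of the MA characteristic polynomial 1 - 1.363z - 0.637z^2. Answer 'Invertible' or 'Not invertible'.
\text{Not invertible}

The MA(q) characteristic polynomial is P(z) = 1 - 1.363z - 0.637z^2.
Invertibility requires all roots to lie outside the unit circle, i.e. |z| > 1 for every root.
Set 1 + (-1.363) z + (-0.637) z^2 = 0, i.e. a z^2 + b z + c = 0 with a = -0.637, b = -1.363, c = 1.
Discriminant D = b^2 - 4ac = (-1.363)^2 - 4*(-0.637)*1 = 1.857769 - (-2.548) = 4.405769.
D >= 0, so the roots are real: z = (-b +/- sqrt(D)) / (2a) = (1.363 +/- 2.098992) / (-1.274).
  z_1 = (1.363 + 2.098992) / (-1.274) = -2.7174,   |z_1| = 2.7174.
  z_2 = (1.363 - 2.098992) / (-1.274) = 0.5777,   |z_2| = 0.5777.
Moduli of all roots: 2.7174, 0.5777.
All moduli strictly greater than 1? No.
Verdict: Not invertible.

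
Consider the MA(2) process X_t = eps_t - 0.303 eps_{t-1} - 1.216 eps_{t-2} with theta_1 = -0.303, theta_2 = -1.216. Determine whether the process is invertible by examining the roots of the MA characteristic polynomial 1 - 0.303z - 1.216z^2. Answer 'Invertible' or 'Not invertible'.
\text{Not invertible}

The MA(q) characteristic polynomial is P(z) = 1 - 0.303z - 1.216z^2.
Invertibility requires all roots to lie outside the unit circle, i.e. |z| > 1 for every root.
Set 1 + (-0.303) z + (-1.216) z^2 = 0, i.e. a z^2 + b z + c = 0 with a = -1.216, b = -0.303, c = 1.
Discriminant D = b^2 - 4ac = (-0.303)^2 - 4*(-1.216)*1 = 0.091809 - (-4.864) = 4.955809.
D >= 0, so the roots are real: z = (-b +/- sqrt(D)) / (2a) = (0.303 +/- 2.226165) / (-2.432).
  z_1 = (0.303 + 2.226165) / (-2.432) = -1.04,   |z_1| = 1.04.
  z_2 = (0.303 - 2.226165) / (-2.432) = 0.7908,   |z_2| = 0.7908.
Moduli of all roots: 1.0400, 0.7908.
All moduli strictly greater than 1? No.
Verdict: Not invertible.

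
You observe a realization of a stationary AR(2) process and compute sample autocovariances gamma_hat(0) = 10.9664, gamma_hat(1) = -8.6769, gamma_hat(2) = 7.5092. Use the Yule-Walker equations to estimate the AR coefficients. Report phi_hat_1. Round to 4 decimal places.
\hat\phi_{1} = -0.6670

The Yule-Walker equations for an AR(p) process read, in matrix form,
  Gamma_p phi = r_p,   with   (Gamma_p)_{ij} = gamma(|i - j|),
                       (r_p)_i = gamma(i),   i,j = 1..p.
Substitute the sample gammas (Toeplitz matrix and right-hand side of size 2):
  Gamma_p = [[10.9664, -8.6769], [-8.6769, 10.9664]]
  r_p     = [-8.6769, 7.5092]
Written out:
  10.9664 phi_1 - 8.6769 phi_2 = -8.6769
  -8.6769 phi_1 + 10.9664 phi_2 = 7.5092
Solve by Cramer's rule:
  det = gamma(0)^2 - gamma(1)^2 = (10.9664)^2 - (-8.6769)^2 = 120.26192896 - 75.28859361 = 44.97333535
  phi_hat_1 = [gamma(1) gamma(0) - gamma(1) gamma(2)] / det = [(-8.6769)(10.9664) - (-8.6769)(7.5092)] / 44.97333535 = -29.99777868 / 44.97333535 = -0.667
  phi_hat_2 = [gamma(0) gamma(2) - gamma(1)^2] / det = [(10.9664)(7.5092) - (-8.6769)^2] / 44.97333535 = 7.06029727 / 44.97333535 = 0.157
So phi_hat = [-0.6670, 0.1570].
Therefore phi_hat_1 = -0.6670.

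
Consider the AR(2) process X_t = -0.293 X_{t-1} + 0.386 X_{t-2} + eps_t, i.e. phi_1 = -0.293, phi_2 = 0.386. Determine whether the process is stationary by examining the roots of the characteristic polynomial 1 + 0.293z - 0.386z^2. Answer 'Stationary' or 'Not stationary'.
\text{Stationary}

The AR(p) characteristic polynomial is P(z) = 1 + 0.293z - 0.386z^2.
Stationarity requires all roots to lie outside the unit circle, i.e. |z| > 1 for every root.
Set 1 + (0.293) z + (-0.386) z^2 = 0, i.e. a z^2 + b z + c = 0 with a = -0.386, b = 0.293, c = 1.
Discriminant D = b^2 - 4ac = (0.293)^2 - 4*(-0.386)*1 = 0.085849 - (-1.544) = 1.629849.
D >= 0, so the roots are real: z = (-b +/- sqrt(D)) / (2a) = (-0.293 +/- 1.276655) / (-0.772).
  z_1 = (-0.293 + 1.276655) / (-0.772) = -1.2742,   |z_1| = 1.2742.
  z_2 = (-0.293 - 1.276655) / (-0.772) = 2.0332,   |z_2| = 2.0332.
Moduli of all roots: 1.2742, 2.0332.
All moduli strictly greater than 1? Yes.
Verdict: Stationary.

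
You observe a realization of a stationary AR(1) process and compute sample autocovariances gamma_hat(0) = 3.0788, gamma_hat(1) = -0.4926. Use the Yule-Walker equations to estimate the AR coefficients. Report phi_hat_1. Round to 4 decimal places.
\hat\phi_{1} = -0.1600

The Yule-Walker equations for an AR(p) process read, in matrix form,
  Gamma_p phi = r_p,   with   (Gamma_p)_{ij} = gamma(|i - j|),
                       (r_p)_i = gamma(i),   i,j = 1..p.
Substitute the sample gammas (Toeplitz matrix and right-hand side of size 1):
  Gamma_p = [[3.0788]]
  r_p     = [-0.4926]
With p = 1 this is the single equation gamma(0) phi_1 = gamma(1):
  phi_hat_1 = gamma(1) / gamma(0) = -0.4926 / 3.0788 = -0.1600.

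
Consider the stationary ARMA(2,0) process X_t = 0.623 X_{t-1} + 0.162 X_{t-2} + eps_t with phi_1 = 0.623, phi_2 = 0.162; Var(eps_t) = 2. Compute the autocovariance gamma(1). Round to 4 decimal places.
\gamma(1) = 3.4137

Multiply the model equation by X_{t-k} and take expectations. With theta_0 = psi_0 = 1 and psi_j the MA(infinity) weights, this gives
  gamma(k) - sum_i phi_i gamma(k-i) = c_k,
  c_k = sigma^2 * sum_{j=k..q} theta_j psi_{j-k}   (c_k = 0 for k > q),
using gamma(-m) = gamma(m).
Pure AR (q = 0): c_0 = sigma^2 = 2, c_k = 0 for k >= 1.
Equations for k = 0, 1, 2 (AR order 2, c_2 = 0):
  (E0) gamma(0) = phi_1 gamma(1) + phi_2 gamma(2) + c_0
  (E1) gamma(1) = phi_1 gamma(0) + phi_2 gamma(1) + c_1
  (E2) gamma(2) = phi_1 gamma(1) + phi_2 gamma(0)
From (E1): gamma(1) = A gamma(0) + B with
  A = phi_1 / (1 - phi_2) = 0.623 / 0.838 = 0.743437,   B = c_1 / (1 - phi_2) = 0 / 0.838 = 0.
Insert (E2) into (E0): gamma(0) (1 - phi_2^2) = phi_1 (1 + phi_2) gamma(1) + c_0.
  phi_1 (1 + phi_2) = (0.623)(1.162) = 0.723926,   1 - phi_2^2 = 0.973756.
Replace gamma(1) by A gamma(0) + B and collect gamma(0):
  gamma(0) [0.973756 - (0.723926)(0.743437)] = c_0 = 2
  gamma(0) * 0.435563 = 2
  gamma(0) = 2 / 0.435563 = 4.59176.
  gamma(1) = A gamma(0) = (0.743437)(4.59176) = 3.413683.
Therefore gamma(1) = 3.4137 (to 4 decimal places).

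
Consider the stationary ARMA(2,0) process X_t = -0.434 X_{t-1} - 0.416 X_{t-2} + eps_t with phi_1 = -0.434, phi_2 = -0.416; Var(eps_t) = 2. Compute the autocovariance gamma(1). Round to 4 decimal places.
\gamma(1) = -0.8181

Multiply the model equation by X_{t-k} and take expectations. With theta_0 = psi_0 = 1 and psi_j the MA(infinity) weights, this gives
  gamma(k) - sum_i phi_i gamma(k-i) = c_k,
  c_k = sigma^2 * sum_{j=k..q} theta_j psi_{j-k}   (c_k = 0 for k > q),
using gamma(-m) = gamma(m).
Pure AR (q = 0): c_0 = sigma^2 = 2, c_k = 0 for k >= 1.
Equations for k = 0, 1, 2 (AR order 2, c_2 = 0):
  (E0) gamma(0) = phi_1 gamma(1) + phi_2 gamma(2) + c_0
  (E1) gamma(1) = phi_1 gamma(0) + phi_2 gamma(1) + c_1
  (E2) gamma(2) = phi_1 gamma(1) + phi_2 gamma(0)
From (E1): gamma(1) = A gamma(0) + B with
  A = phi_1 / (1 - phi_2) = -0.434 / 1.416 = -0.306497,   B = c_1 / (1 - phi_2) = 0 / 1.416 = 0.
Insert (E2) into (E0): gamma(0) (1 - phi_2^2) = phi_1 (1 + phi_2) gamma(1) + c_0.
  phi_1 (1 + phi_2) = (-0.434)(0.584) = -0.253456,   1 - phi_2^2 = 0.826944.
Replace gamma(1) by A gamma(0) + B and collect gamma(0):
  gamma(0) [0.826944 - (-0.253456)(-0.306497)] = c_0 = 2
  gamma(0) * 0.74926 = 2
  gamma(0) = 2 / 0.74926 = 2.669299.
  gamma(1) = A gamma(0) = (-0.306497)(2.669299) = -0.818133.
Therefore gamma(1) = -0.8181 (to 4 decimal places).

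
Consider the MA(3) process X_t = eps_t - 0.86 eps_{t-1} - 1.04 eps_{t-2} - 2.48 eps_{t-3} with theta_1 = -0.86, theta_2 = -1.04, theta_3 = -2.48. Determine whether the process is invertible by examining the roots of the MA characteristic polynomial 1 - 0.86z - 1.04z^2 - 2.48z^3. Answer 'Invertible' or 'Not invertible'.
\text{Not invertible}

The MA(q) characteristic polynomial is P(z) = 1 - 0.86z - 1.04z^2 - 2.48z^3.
Invertibility requires all roots to lie outside the unit circle, i.e. |z| > 1 for every root.
Degree 3: look for a simple real root z0 first, then factor out (1 - z/z0) and solve the remaining quadratic.
Testing z0 = 0.5: P(0.5) = 1 + (-0.86)(0.5) + (-1.04)(0.5)^2 + (-2.48)(0.5)^3
  = 1 + (-0.43) + (-0.26) + (-0.31) = 0.  So z_0 = 0.5 is a root, |z_0| = 0.5.
Divide out the factor (1 - 2 z) = (1 - z/z0) (since 1/z0 = 2):
  P(z) = (1 - 2 z)(1 + (1.14) z + (1.24) z^2)
  [check: z-coef 1.14 - (2) = -0.86; z^2-coef 1.24 - (2)(1.14) = -1.04; z^3-coef -(2)(1.24) = -2.48.]
Remaining roots from the quadratic factor 1 + (1.14) z + (1.24) z^2:
  Set 1 + (1.14) z + (1.24) z^2 = 0, i.e. a z^2 + b z + c = 0 with a = 1.24, b = 1.14, c = 1.
  Discriminant D = b^2 - 4ac = (1.14)^2 - 4*(1.24)*1 = 1.2996 - (4.96) = -3.6604.
  D < 0, so the roots are the complex-conjugate pair z = (-b +/- i sqrt(-D)) / (2a) = -0.4597 +/- 0.7715i.
  For a conjugate pair |z|^2 = z * conj(z) = (product of roots) = c/a = 1/(1.24) = 0.806452, so |z| = sqrt(0.806452) = 0.898 for both roots.
Moduli of all roots: 0.5000, 0.8980, 0.8980.
All moduli strictly greater than 1? No.
Verdict: Not invertible.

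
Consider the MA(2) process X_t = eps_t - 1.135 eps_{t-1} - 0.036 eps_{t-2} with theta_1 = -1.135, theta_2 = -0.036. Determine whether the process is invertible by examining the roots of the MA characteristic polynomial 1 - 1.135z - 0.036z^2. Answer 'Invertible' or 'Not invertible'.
\text{Not invertible}

The MA(q) characteristic polynomial is P(z) = 1 - 1.135z - 0.036z^2.
Invertibility requires all roots to lie outside the unit circle, i.e. |z| > 1 for every root.
Set 1 + (-1.135) z + (-0.036) z^2 = 0, i.e. a z^2 + b z + c = 0 with a = -0.036, b = -1.135, c = 1.
Discriminant D = b^2 - 4ac = (-1.135)^2 - 4*(-0.036)*1 = 1.288225 - (-0.144) = 1.432225.
D >= 0, so the roots are real: z = (-b +/- sqrt(D)) / (2a) = (1.135 +/- 1.196756) / (-0.072).
  z_1 = (1.135 + 1.196756) / (-0.072) = -32.3855,   |z_1| = 32.3855.
  z_2 = (1.135 - 1.196756) / (-0.072) = 0.8577,   |z_2| = 0.8577.
Moduli of all roots: 32.3855, 0.8577.
All moduli strictly greater than 1? No.
Verdict: Not invertible.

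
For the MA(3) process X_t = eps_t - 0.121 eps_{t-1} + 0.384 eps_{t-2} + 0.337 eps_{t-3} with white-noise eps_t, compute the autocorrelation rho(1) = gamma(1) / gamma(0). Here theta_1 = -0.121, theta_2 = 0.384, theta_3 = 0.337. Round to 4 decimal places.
\rho(1) = -0.0298

For an MA(q) process with theta_0 = 1, the autocovariance is
  gamma(k) = sigma^2 * sum_{i=0..q-k} theta_i * theta_{i+k},
and rho(k) = gamma(k) / gamma(0). Sigma^2 cancels.
  numerator   = (1)*(-0.121) + (-0.121)*(0.384) + (0.384)*(0.337) = -0.038056.
  denominator = (1)^2 + (-0.121)^2 + (0.384)^2 + (0.337)^2 = 1.275666.
  rho(1) = -0.038056 / 1.275666 = -0.0298.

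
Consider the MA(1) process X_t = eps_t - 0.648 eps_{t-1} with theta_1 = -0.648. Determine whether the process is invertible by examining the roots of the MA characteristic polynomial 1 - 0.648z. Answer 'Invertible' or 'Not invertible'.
\text{Invertible}

The MA(q) characteristic polynomial is P(z) = 1 - 0.648z.
Invertibility requires all roots to lie outside the unit circle, i.e. |z| > 1 for every root.
This is linear in z: 1 + (-0.648) z = 0  =>  z = -1/(-0.648) = 1.54321,  |z| = 1.54321.
Moduli of all roots: 1.5432.
All moduli strictly greater than 1? Yes.
Verdict: Invertible.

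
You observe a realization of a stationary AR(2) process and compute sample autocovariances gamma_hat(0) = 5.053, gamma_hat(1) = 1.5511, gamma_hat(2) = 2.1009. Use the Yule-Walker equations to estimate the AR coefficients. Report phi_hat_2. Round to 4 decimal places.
\hat\phi_{2} = 0.3550

The Yule-Walker equations for an AR(p) process read, in matrix form,
  Gamma_p phi = r_p,   with   (Gamma_p)_{ij} = gamma(|i - j|),
                       (r_p)_i = gamma(i),   i,j = 1..p.
Substitute the sample gammas (Toeplitz matrix and right-hand side of size 2):
  Gamma_p = [[5.053, 1.5511], [1.5511, 5.053]]
  r_p     = [1.5511, 2.1009]
Written out:
  5.053 phi_1 + 1.5511 phi_2 = 1.5511
  1.5511 phi_1 + 5.053 phi_2 = 2.1009
Solve by Cramer's rule:
  det = gamma(0)^2 - gamma(1)^2 = (5.053)^2 - (1.5511)^2 = 25.532809 - 2.40591121 = 23.12689779
  phi_hat_1 = [gamma(1) gamma(0) - gamma(1) gamma(2)] / det = [(1.5511)(5.053) - (1.5511)(2.1009)] / 23.12689779 = 4.57900231 / 23.12689779 = 0.198
  phi_hat_2 = [gamma(0) gamma(2) - gamma(1)^2] / det = [(5.053)(2.1009) - (1.5511)^2] / 23.12689779 = 8.20993649 / 23.12689779 = 0.355
So phi_hat = [0.1980, 0.3550].
Therefore phi_hat_2 = 0.3550.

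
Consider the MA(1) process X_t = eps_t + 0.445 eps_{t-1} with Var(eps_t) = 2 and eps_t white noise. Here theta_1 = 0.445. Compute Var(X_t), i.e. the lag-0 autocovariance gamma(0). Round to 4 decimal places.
\gamma(0) = 2.3961

For an MA(q) process X_t = eps_t + sum_i theta_i eps_{t-i} with
Var(eps_t) = sigma^2, the variance is
  gamma(0) = sigma^2 * (1 + sum_i theta_i^2).
  sum_i theta_i^2 = (0.445)^2 = 0.198025.
  gamma(0) = 2 * (1 + 0.198025) = 2 * 1.198025 = 2.39605, which rounds to 2.3961.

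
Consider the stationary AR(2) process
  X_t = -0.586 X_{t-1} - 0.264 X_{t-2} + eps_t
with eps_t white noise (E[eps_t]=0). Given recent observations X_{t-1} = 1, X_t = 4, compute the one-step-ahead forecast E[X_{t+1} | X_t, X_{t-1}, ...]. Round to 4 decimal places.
E[X_{t+1} \mid \mathcal F_t] = -2.6080

For an AR(p) model X_t = c + sum_i phi_i X_{t-i} + eps_t, the
one-step-ahead conditional mean is
  E[X_{t+1} | X_t, ...] = c + sum_i phi_i X_{t+1-i}.
Substitute known values:
  E[X_{t+1} | ...] = (-0.586) * (4) + (-0.264) * (1)
                   = -2.6080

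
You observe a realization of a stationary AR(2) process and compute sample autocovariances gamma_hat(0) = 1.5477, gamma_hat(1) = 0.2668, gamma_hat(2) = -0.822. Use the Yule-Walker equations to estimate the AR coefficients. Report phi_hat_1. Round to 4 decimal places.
\hat\phi_{1} = 0.2720

The Yule-Walker equations for an AR(p) process read, in matrix form,
  Gamma_p phi = r_p,   with   (Gamma_p)_{ij} = gamma(|i - j|),
                       (r_p)_i = gamma(i),   i,j = 1..p.
Substitute the sample gammas (Toeplitz matrix and right-hand side of size 2):
  Gamma_p = [[1.5477, 0.2668], [0.2668, 1.5477]]
  r_p     = [0.2668, -0.822]
Written out:
  1.5477 phi_1 + 0.2668 phi_2 = 0.2668
  0.2668 phi_1 + 1.5477 phi_2 = -0.822
Solve by Cramer's rule:
  det = gamma(0)^2 - gamma(1)^2 = (1.5477)^2 - (0.2668)^2 = 2.39537529 - 0.07118224 = 2.32419305
  phi_hat_1 = [gamma(1) gamma(0) - gamma(1) gamma(2)] / det = [(0.2668)(1.5477) - (0.2668)(-0.822)] / 2.32419305 = 0.63223596 / 2.32419305 = 0.272
  phi_hat_2 = [gamma(0) gamma(2) - gamma(1)^2] / det = [(1.5477)(-0.822) - (0.2668)^2] / 2.32419305 = -1.34339164 / 2.32419305 = -0.578
So phi_hat = [0.2720, -0.5780].
Therefore phi_hat_1 = 0.2720.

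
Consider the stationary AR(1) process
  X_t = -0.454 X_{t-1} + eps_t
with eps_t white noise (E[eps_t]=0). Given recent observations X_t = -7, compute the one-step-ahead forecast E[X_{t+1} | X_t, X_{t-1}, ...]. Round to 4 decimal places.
E[X_{t+1} \mid \mathcal F_t] = 3.1780

For an AR(p) model X_t = c + sum_i phi_i X_{t-i} + eps_t, the
one-step-ahead conditional mean is
  E[X_{t+1} | X_t, ...] = c + sum_i phi_i X_{t+1-i}.
Substitute known values:
  E[X_{t+1} | ...] = (-0.454) * (-7)
                   = 3.1780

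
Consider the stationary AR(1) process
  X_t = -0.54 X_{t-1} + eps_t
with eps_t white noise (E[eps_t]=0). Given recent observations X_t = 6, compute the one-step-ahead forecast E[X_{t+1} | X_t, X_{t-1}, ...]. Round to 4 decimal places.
E[X_{t+1} \mid \mathcal F_t] = -3.2400

For an AR(p) model X_t = c + sum_i phi_i X_{t-i} + eps_t, the
one-step-ahead conditional mean is
  E[X_{t+1} | X_t, ...] = c + sum_i phi_i X_{t+1-i}.
Substitute known values:
  E[X_{t+1} | ...] = (-0.54) * (6)
                   = -3.2400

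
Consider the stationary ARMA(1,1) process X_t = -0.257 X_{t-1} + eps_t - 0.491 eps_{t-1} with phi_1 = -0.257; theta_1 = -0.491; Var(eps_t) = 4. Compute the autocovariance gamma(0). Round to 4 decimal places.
\gamma(0) = 6.3963

Multiply the model equation by X_{t-k} and take expectations. With theta_0 = psi_0 = 1 and psi_j the MA(infinity) weights, this gives
  gamma(k) - sum_i phi_i gamma(k-i) = c_k,
  c_k = sigma^2 * sum_{j=k..q} theta_j psi_{j-k}   (c_k = 0 for k > q),
using gamma(-m) = gamma(m).
psi-weights needed (psi_j = theta_j + sum_i phi_i psi_{j-i}):
  psi_1 = theta_1 + phi_1 = -0.491 + (-0.257) = -0.748
Right-hand sides:
  c_0 = sigma^2 (1 + theta_1 psi_1) = 4 * (1 + (-0.491)(-0.748)) = 4 * 1.367268 = 5.469072
  c_1 = sigma^2 theta_1 = 4 * (-0.491) = -1.964
  c_2 = 0
Equations for k = 0 and k = 1 (AR order 1):
  gamma(0) = phi_1 gamma(1) + c_0
  gamma(1) = phi_1 gamma(0) + c_1
Substituting the second into the first: gamma(0) (1 - phi_1^2) = c_0 + phi_1 c_1, so
  gamma(0) = (c_0 + phi_1 c_1) / (1 - phi_1^2) = (5.469072 + (-0.257)(-1.964)) / (1 - (-0.257)^2) = 5.97382 / 0.933951 = 6.396288.
Therefore gamma(0) = 6.3963 (to 4 decimal places).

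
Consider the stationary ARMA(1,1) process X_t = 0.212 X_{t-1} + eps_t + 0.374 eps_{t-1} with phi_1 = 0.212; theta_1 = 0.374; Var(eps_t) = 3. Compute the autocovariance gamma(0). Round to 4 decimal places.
\gamma(0) = 4.0787

Multiply the model equation by X_{t-k} and take expectations. With theta_0 = psi_0 = 1 and psi_j the MA(infinity) weights, this gives
  gamma(k) - sum_i phi_i gamma(k-i) = c_k,
  c_k = sigma^2 * sum_{j=k..q} theta_j psi_{j-k}   (c_k = 0 for k > q),
using gamma(-m) = gamma(m).
psi-weights needed (psi_j = theta_j + sum_i phi_i psi_{j-i}):
  psi_1 = theta_1 + phi_1 = 0.374 + (0.212) = 0.586
Right-hand sides:
  c_0 = sigma^2 (1 + theta_1 psi_1) = 3 * (1 + (0.374)(0.586)) = 3 * 1.219164 = 3.657492
  c_1 = sigma^2 theta_1 = 3 * (0.374) = 1.122
  c_2 = 0
Equations for k = 0 and k = 1 (AR order 1):
  gamma(0) = phi_1 gamma(1) + c_0
  gamma(1) = phi_1 gamma(0) + c_1
Substituting the second into the first: gamma(0) (1 - phi_1^2) = c_0 + phi_1 c_1, so
  gamma(0) = (c_0 + phi_1 c_1) / (1 - phi_1^2) = (3.657492 + (0.212)(1.122)) / (1 - (0.212)^2) = 3.895356 / 0.955056 = 4.078668.
Therefore gamma(0) = 4.0787 (to 4 decimal places).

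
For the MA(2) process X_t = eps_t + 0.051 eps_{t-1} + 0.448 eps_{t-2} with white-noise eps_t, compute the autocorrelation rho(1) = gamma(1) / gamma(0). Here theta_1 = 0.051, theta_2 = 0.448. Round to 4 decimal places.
\rho(1) = 0.0614

For an MA(q) process with theta_0 = 1, the autocovariance is
  gamma(k) = sigma^2 * sum_{i=0..q-k} theta_i * theta_{i+k},
and rho(k) = gamma(k) / gamma(0). Sigma^2 cancels.
  numerator   = (1)*(0.051) + (0.051)*(0.448) = 0.073848.
  denominator = (1)^2 + (0.051)^2 + (0.448)^2 = 1.203305.
  rho(1) = 0.073848 / 1.203305 = 0.0614.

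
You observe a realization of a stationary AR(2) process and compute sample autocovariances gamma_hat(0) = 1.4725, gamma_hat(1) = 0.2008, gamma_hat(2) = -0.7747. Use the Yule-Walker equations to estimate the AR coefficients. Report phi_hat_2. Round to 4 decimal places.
\hat\phi_{2} = -0.5550

The Yule-Walker equations for an AR(p) process read, in matrix form,
  Gamma_p phi = r_p,   with   (Gamma_p)_{ij} = gamma(|i - j|),
                       (r_p)_i = gamma(i),   i,j = 1..p.
Substitute the sample gammas (Toeplitz matrix and right-hand side of size 2):
  Gamma_p = [[1.4725, 0.2008], [0.2008, 1.4725]]
  r_p     = [0.2008, -0.7747]
Written out:
  1.4725 phi_1 + 0.2008 phi_2 = 0.2008
  0.2008 phi_1 + 1.4725 phi_2 = -0.7747
Solve by Cramer's rule:
  det = gamma(0)^2 - gamma(1)^2 = (1.4725)^2 - (0.2008)^2 = 2.16825625 - 0.04032064 = 2.12793561
  phi_hat_1 = [gamma(1) gamma(0) - gamma(1) gamma(2)] / det = [(0.2008)(1.4725) - (0.2008)(-0.7747)] / 2.12793561 = 0.45123776 / 2.12793561 = 0.2121
  phi_hat_2 = [gamma(0) gamma(2) - gamma(1)^2] / det = [(1.4725)(-0.7747) - (0.2008)^2] / 2.12793561 = -1.18106639 / 2.12793561 = -0.555
So phi_hat = [0.2121, -0.5550].
Therefore phi_hat_2 = -0.5550.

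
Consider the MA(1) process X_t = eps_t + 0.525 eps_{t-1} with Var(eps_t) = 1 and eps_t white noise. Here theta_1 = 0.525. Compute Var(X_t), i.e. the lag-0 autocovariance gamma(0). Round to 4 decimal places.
\gamma(0) = 1.2756

For an MA(q) process X_t = eps_t + sum_i theta_i eps_{t-i} with
Var(eps_t) = sigma^2, the variance is
  gamma(0) = sigma^2 * (1 + sum_i theta_i^2).
  sum_i theta_i^2 = (0.525)^2 = 0.275625.
  gamma(0) = 1 * (1 + 0.275625) = 1 * 1.275625 = 1.275625, which rounds to 1.2756.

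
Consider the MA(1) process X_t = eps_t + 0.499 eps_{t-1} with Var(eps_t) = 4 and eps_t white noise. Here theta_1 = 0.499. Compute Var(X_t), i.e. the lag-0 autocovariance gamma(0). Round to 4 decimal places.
\gamma(0) = 4.9960

For an MA(q) process X_t = eps_t + sum_i theta_i eps_{t-i} with
Var(eps_t) = sigma^2, the variance is
  gamma(0) = sigma^2 * (1 + sum_i theta_i^2).
  sum_i theta_i^2 = (0.499)^2 = 0.249001.
  gamma(0) = 4 * (1 + 0.249001) = 4 * 1.249001 = 4.996004, which rounds to 4.9960.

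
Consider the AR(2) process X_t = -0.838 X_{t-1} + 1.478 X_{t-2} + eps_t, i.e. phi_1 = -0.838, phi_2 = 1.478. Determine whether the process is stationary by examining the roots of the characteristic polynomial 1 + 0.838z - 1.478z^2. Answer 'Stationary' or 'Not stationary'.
\text{Not stationary}

The AR(p) characteristic polynomial is P(z) = 1 + 0.838z - 1.478z^2.
Stationarity requires all roots to lie outside the unit circle, i.e. |z| > 1 for every root.
Set 1 + (0.838) z + (-1.478) z^2 = 0, i.e. a z^2 + b z + c = 0 with a = -1.478, b = 0.838, c = 1.
Discriminant D = b^2 - 4ac = (0.838)^2 - 4*(-1.478)*1 = 0.702244 - (-5.912) = 6.614244.
D >= 0, so the roots are real: z = (-b +/- sqrt(D)) / (2a) = (-0.838 +/- 2.571817) / (-2.956).
  z_1 = (-0.838 + 2.571817) / (-2.956) = -0.5865,   |z_1| = 0.5865.
  z_2 = (-0.838 - 2.571817) / (-2.956) = 1.1535,   |z_2| = 1.1535.
Moduli of all roots: 0.5865, 1.1535.
All moduli strictly greater than 1? No.
Verdict: Not stationary.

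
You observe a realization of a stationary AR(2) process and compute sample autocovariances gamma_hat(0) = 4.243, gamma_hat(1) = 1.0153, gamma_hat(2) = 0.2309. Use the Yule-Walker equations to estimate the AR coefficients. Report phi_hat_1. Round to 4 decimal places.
\hat\phi_{1} = 0.2400

The Yule-Walker equations for an AR(p) process read, in matrix form,
  Gamma_p phi = r_p,   with   (Gamma_p)_{ij} = gamma(|i - j|),
                       (r_p)_i = gamma(i),   i,j = 1..p.
Substitute the sample gammas (Toeplitz matrix and right-hand side of size 2):
  Gamma_p = [[4.243, 1.0153], [1.0153, 4.243]]
  r_p     = [1.0153, 0.2309]
Written out:
  4.243 phi_1 + 1.0153 phi_2 = 1.0153
  1.0153 phi_1 + 4.243 phi_2 = 0.2309
Solve by Cramer's rule:
  det = gamma(0)^2 - gamma(1)^2 = (4.243)^2 - (1.0153)^2 = 18.003049 - 1.03083409 = 16.97221491
  phi_hat_1 = [gamma(1) gamma(0) - gamma(1) gamma(2)] / det = [(1.0153)(4.243) - (1.0153)(0.2309)] / 16.97221491 = 4.07348513 / 16.97221491 = 0.24
  phi_hat_2 = [gamma(0) gamma(2) - gamma(1)^2] / det = [(4.243)(0.2309) - (1.0153)^2] / 16.97221491 = -0.05112539 / 16.97221491 = -0.003
So phi_hat = [0.2400, -0.0030].
Therefore phi_hat_1 = 0.2400.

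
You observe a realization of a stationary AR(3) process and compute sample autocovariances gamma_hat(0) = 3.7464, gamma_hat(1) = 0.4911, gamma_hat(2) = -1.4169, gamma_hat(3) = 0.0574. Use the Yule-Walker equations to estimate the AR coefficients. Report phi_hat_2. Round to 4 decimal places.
\hat\phi_{2} = -0.4330

The Yule-Walker equations for an AR(p) process read, in matrix form,
  Gamma_p phi = r_p,   with   (Gamma_p)_{ij} = gamma(|i - j|),
                       (r_p)_i = gamma(i),   i,j = 1..p.
Substitute the sample gammas (Toeplitz matrix and right-hand side of size 3):
  Gamma_p = [[3.7464, 0.4911, -1.4169], [0.4911, 3.7464, 0.4911], [-1.4169, 0.4911, 3.7464]]
  r_p     = [0.4911, -1.4169, 0.0574]
Written out (R1..R3):
  (R1) 3.7464 phi_1 + 0.4911 phi_2 - 1.4169 phi_3 = 0.4911
  (R2) 0.4911 phi_1 + 3.7464 phi_2 + 0.4911 phi_3 = -1.4169
  (R3) -1.4169 phi_1 + 0.4911 phi_2 + 3.7464 phi_3 = 0.0574
Gaussian elimination:
  R2 <- R2 - (0.4911/3.7464) R1 = R2 - (0.131086) R1:  3.682024 phi_2 + 0.676836 phi_3 = -1.481276
  R3 <- R3 - (-1.4169/3.7464) R1 = R3 - (-0.378203) R1:  0.676836 phi_2 + 3.210524 phi_3 = 0.243136
  R3 <- R3 - (0.676836/3.682024) R2 = R3 - (0.183822) R2:  3.086107 phi_3 = 0.515426
Back-substitution:
  phi_hat_3 = 0.515426 / 3.086107 = 0.167015
  phi_hat_2 = (-1.481276 - (0.676836)(0.167015)) / 3.682024 = -0.433
  phi_hat_1 = (0.4911 - (0.4911)(-0.433) - (-1.4169)(0.167015)) / 3.7464 = 0.251012
So phi_hat = [0.2510, -0.4330, 0.1670].
Therefore phi_hat_2 = -0.4330.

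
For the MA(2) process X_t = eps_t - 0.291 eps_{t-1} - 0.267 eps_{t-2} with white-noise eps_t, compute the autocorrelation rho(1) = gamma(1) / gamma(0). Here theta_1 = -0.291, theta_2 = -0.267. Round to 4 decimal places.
\rho(1) = -0.1845

For an MA(q) process with theta_0 = 1, the autocovariance is
  gamma(k) = sigma^2 * sum_{i=0..q-k} theta_i * theta_{i+k},
and rho(k) = gamma(k) / gamma(0). Sigma^2 cancels.
  numerator   = (1)*(-0.291) + (-0.291)*(-0.267) = -0.213303.
  denominator = (1)^2 + (-0.291)^2 + (-0.267)^2 = 1.15597.
  rho(1) = -0.213303 / 1.15597 = -0.1845.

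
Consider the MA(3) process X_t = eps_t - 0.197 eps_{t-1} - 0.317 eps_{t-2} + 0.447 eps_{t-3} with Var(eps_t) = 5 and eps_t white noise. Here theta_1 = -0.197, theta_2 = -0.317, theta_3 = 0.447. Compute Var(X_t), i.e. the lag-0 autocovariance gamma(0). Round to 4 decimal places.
\gamma(0) = 6.6955

For an MA(q) process X_t = eps_t + sum_i theta_i eps_{t-i} with
Var(eps_t) = sigma^2, the variance is
  gamma(0) = sigma^2 * (1 + sum_i theta_i^2).
  sum_i theta_i^2 = (-0.197)^2 + (-0.317)^2 + (0.447)^2 = 0.038809 + 0.100489 + 0.199809 = 0.339107.
  gamma(0) = 5 * (1 + 0.339107) = 5 * 1.339107 = 6.695535, which rounds to 6.6955.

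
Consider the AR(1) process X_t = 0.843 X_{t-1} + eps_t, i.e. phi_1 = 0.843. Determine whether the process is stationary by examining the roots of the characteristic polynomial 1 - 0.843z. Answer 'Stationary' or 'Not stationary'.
\text{Stationary}

The AR(p) characteristic polynomial is P(z) = 1 - 0.843z.
Stationarity requires all roots to lie outside the unit circle, i.e. |z| > 1 for every root.
This is linear in z: 1 + (-0.843) z = 0  =>  z = -1/(-0.843) = 1.18624,  |z| = 1.18624.
Moduli of all roots: 1.1862.
All moduli strictly greater than 1? Yes.
Verdict: Stationary.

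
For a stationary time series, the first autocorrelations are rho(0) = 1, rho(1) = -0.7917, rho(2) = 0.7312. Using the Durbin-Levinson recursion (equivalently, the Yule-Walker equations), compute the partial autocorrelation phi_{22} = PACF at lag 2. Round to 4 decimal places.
\phi_{22} = 0.2798

The PACF at lag k is phi_{kk}, the last component of the solution
to the Yule-Walker system G_k phi = r_k where
  (G_k)_{ij} = rho(|i - j|), (r_k)_i = rho(i), i,j = 1..k.
Equivalently, Durbin-Levinson gives phi_{kk} iteratively:
  phi_{11} = rho(1)
  phi_{kk} = [rho(k) - sum_{j=1..k-1} phi_{k-1,j} rho(k-j)]
            / [1 - sum_{j=1..k-1} phi_{k-1,j} rho(j)],
  phi_{k,j} = phi_{k-1,j} - phi_{kk} phi_{k-1,k-j},  j = 1..k-1.
Step k = 1:
  phi_11 = rho(1) = -0.7917.
Step k = 2:
  phi_22 = [rho(2) - phi_11 rho(1)] / [1 - phi_11 rho(1)] = [0.7312 - (-0.7917)(-0.7917)] / [1 - (-0.7917)(-0.7917)]
         = 0.10441111 / 0.37321111 = 0.2798.
Therefore phi_{22} = 0.2798.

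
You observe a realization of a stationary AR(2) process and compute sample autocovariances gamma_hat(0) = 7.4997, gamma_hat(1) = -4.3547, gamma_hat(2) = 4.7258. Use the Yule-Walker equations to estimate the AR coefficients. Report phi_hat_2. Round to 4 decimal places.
\hat\phi_{2} = 0.4420

The Yule-Walker equations for an AR(p) process read, in matrix form,
  Gamma_p phi = r_p,   with   (Gamma_p)_{ij} = gamma(|i - j|),
                       (r_p)_i = gamma(i),   i,j = 1..p.
Substitute the sample gammas (Toeplitz matrix and right-hand side of size 2):
  Gamma_p = [[7.4997, -4.3547], [-4.3547, 7.4997]]
  r_p     = [-4.3547, 4.7258]
Written out:
  7.4997 phi_1 - 4.3547 phi_2 = -4.3547
  -4.3547 phi_1 + 7.4997 phi_2 = 4.7258
Solve by Cramer's rule:
  det = gamma(0)^2 - gamma(1)^2 = (7.4997)^2 - (-4.3547)^2 = 56.24550009 - 18.96341209 = 37.282088
  phi_hat_1 = [gamma(1) gamma(0) - gamma(1) gamma(2)] / det = [(-4.3547)(7.4997) - (-4.3547)(4.7258)] / 37.282088 = -12.07950233 / 37.282088 = -0.324
  phi_hat_2 = [gamma(0) gamma(2) - gamma(1)^2] / det = [(7.4997)(4.7258) - (-4.3547)^2] / 37.282088 = 16.47867017 / 37.282088 = 0.442
So phi_hat = [-0.3240, 0.4420].
Therefore phi_hat_2 = 0.4420.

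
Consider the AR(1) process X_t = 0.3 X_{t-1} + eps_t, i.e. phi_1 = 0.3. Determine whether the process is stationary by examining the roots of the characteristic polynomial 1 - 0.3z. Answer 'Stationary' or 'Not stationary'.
\text{Stationary}

The AR(p) characteristic polynomial is P(z) = 1 - 0.3z.
Stationarity requires all roots to lie outside the unit circle, i.e. |z| > 1 for every root.
This is linear in z: 1 + (-0.3) z = 0  =>  z = -1/(-0.3) = 3.333333,  |z| = 3.333333.
Moduli of all roots: 3.3333.
All moduli strictly greater than 1? Yes.
Verdict: Stationary.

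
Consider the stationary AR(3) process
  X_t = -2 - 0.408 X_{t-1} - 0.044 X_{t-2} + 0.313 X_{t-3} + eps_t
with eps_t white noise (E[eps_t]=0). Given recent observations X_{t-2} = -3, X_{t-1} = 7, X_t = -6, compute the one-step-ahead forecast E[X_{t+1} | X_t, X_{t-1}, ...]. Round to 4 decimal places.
E[X_{t+1} \mid \mathcal F_t] = -0.7990

For an AR(p) model X_t = c + sum_i phi_i X_{t-i} + eps_t, the
one-step-ahead conditional mean is
  E[X_{t+1} | X_t, ...] = c + sum_i phi_i X_{t+1-i}.
Substitute known values:
  E[X_{t+1} | ...] = -2 + (-0.408) * (-6) + (-0.044) * (7) + (0.313) * (-3)
                   = -0.7990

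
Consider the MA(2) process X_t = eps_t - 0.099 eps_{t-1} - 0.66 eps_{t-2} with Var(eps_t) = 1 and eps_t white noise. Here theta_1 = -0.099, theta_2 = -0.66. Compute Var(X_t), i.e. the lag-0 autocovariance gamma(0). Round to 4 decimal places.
\gamma(0) = 1.4454

For an MA(q) process X_t = eps_t + sum_i theta_i eps_{t-i} with
Var(eps_t) = sigma^2, the variance is
  gamma(0) = sigma^2 * (1 + sum_i theta_i^2).
  sum_i theta_i^2 = (-0.099)^2 + (-0.66)^2 = 0.009801 + 0.4356 = 0.445401.
  gamma(0) = 1 * (1 + 0.445401) = 1 * 1.445401 = 1.445401, which rounds to 1.4454.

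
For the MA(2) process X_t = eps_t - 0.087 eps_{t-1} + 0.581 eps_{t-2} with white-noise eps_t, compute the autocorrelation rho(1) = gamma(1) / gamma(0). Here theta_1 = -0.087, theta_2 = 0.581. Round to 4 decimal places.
\rho(1) = -0.1023

For an MA(q) process with theta_0 = 1, the autocovariance is
  gamma(k) = sigma^2 * sum_{i=0..q-k} theta_i * theta_{i+k},
and rho(k) = gamma(k) / gamma(0). Sigma^2 cancels.
  numerator   = (1)*(-0.087) + (-0.087)*(0.581) = -0.137547.
  denominator = (1)^2 + (-0.087)^2 + (0.581)^2 = 1.34513.
  rho(1) = -0.137547 / 1.34513 = -0.1023.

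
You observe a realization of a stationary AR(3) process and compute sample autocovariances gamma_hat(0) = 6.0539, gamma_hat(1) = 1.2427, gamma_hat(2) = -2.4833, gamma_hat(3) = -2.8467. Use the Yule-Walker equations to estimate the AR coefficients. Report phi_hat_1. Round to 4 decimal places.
\hat\phi_{1} = 0.1440

The Yule-Walker equations for an AR(p) process read, in matrix form,
  Gamma_p phi = r_p,   with   (Gamma_p)_{ij} = gamma(|i - j|),
                       (r_p)_i = gamma(i),   i,j = 1..p.
Substitute the sample gammas (Toeplitz matrix and right-hand side of size 3):
  Gamma_p = [[6.0539, 1.2427, -2.4833], [1.2427, 6.0539, 1.2427], [-2.4833, 1.2427, 6.0539]]
  r_p     = [1.2427, -2.4833, -2.8467]
Written out (R1..R3):
  (R1) 6.0539 phi_1 + 1.2427 phi_2 - 2.4833 phi_3 = 1.2427
  (R2) 1.2427 phi_1 + 6.0539 phi_2 + 1.2427 phi_3 = -2.4833
  (R3) -2.4833 phi_1 + 1.2427 phi_2 + 6.0539 phi_3 = -2.8467
Gaussian elimination:
  R2 <- R2 - (1.2427/6.0539) R1 = R2 - (0.205273) R1:  5.798808 phi_2 + 1.752454 phi_3 = -2.738392
  R3 <- R3 - (-2.4833/6.0539) R1 = R3 - (-0.410198) R1:  1.752454 phi_2 + 5.035254 phi_3 = -2.336946
  R3 <- R3 - (1.752454/5.798808) R2 = R3 - (0.302209) R2:  4.505647 phi_3 = -1.509379
Back-substitution:
  phi_hat_3 = -1.509379 / 4.505647 = -0.334997
  phi_hat_2 = (-2.738392 - (1.752454)(-0.334997)) / 5.798808 = -0.370994
  phi_hat_1 = (1.2427 - (1.2427)(-0.370994) - (-2.4833)(-0.334997)) / 6.0539 = 0.144012
So phi_hat = [0.1440, -0.3710, -0.3350].
Therefore phi_hat_1 = 0.1440.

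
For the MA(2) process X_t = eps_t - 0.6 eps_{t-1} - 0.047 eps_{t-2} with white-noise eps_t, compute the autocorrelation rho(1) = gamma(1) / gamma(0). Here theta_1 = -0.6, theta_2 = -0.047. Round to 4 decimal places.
\rho(1) = -0.4198

For an MA(q) process with theta_0 = 1, the autocovariance is
  gamma(k) = sigma^2 * sum_{i=0..q-k} theta_i * theta_{i+k},
and rho(k) = gamma(k) / gamma(0). Sigma^2 cancels.
  numerator   = (1)*(-0.6) + (-0.6)*(-0.047) = -0.5718.
  denominator = (1)^2 + (-0.6)^2 + (-0.047)^2 = 1.362209.
  rho(1) = -0.5718 / 1.362209 = -0.4198.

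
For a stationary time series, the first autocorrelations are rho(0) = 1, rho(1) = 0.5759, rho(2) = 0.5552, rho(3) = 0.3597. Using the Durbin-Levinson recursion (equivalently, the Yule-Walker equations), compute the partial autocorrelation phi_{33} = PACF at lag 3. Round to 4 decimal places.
\phi_{33} = -0.0770

The PACF at lag k is phi_{kk}, the last component of the solution
to the Yule-Walker system G_k phi = r_k where
  (G_k)_{ij} = rho(|i - j|), (r_k)_i = rho(i), i,j = 1..k.
Equivalently, Durbin-Levinson gives phi_{kk} iteratively:
  phi_{11} = rho(1)
  phi_{kk} = [rho(k) - sum_{j=1..k-1} phi_{k-1,j} rho(k-j)]
            / [1 - sum_{j=1..k-1} phi_{k-1,j} rho(j)],
  phi_{k,j} = phi_{k-1,j} - phi_{kk} phi_{k-1,k-j},  j = 1..k-1.
Step k = 1:
  phi_11 = rho(1) = 0.5759.
Step k = 2:
  phi_22 = [rho(2) - phi_11 rho(1)] / [1 - phi_11 rho(1)] = [0.5552 - (0.5759)(0.5759)] / [1 - (0.5759)(0.5759)]
         = 0.22353919 / 0.66833919 = 0.33447.
  Update: phi_21 = phi_11 - phi_22 phi_11 = 0.5759 - (0.33447)(0.5759) = 0.383279.
Step k = 3:
  phi_33 = [rho(3) - phi_21 rho(2) - phi_22 rho(1)] / [1 - phi_21 rho(1) - phi_22 rho(2)]
    numerator   = 0.3597 - (0.383279)(0.5552) - (0.33447)(0.5759) = -0.04571754
    denominator = 1 - (0.383279)(0.5759) - (0.33447)(0.5552) = 0.59357211
  phi_33 = -0.04571754 / 0.59357211 = -0.077.
Therefore phi_{33} = -0.0770.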